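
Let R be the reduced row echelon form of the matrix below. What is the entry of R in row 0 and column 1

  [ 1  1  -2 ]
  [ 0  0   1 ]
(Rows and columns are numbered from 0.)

1

r1 ← r1 + 2·r2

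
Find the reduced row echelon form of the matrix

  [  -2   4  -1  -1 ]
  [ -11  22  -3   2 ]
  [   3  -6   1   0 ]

ρ1 → -1/2·ρ1
  [   1  -2  1/2  1/2 ]
  [ -11  22   -3    2 ]
  [   3  -6    1    0 ]
ρ2 → ρ2 + 11·ρ1
  [ 1  -2  1/2   1/2 ]
  [ 0   0  5/2  15/2 ]
  [ 3  -6    1     0 ]
ρ3 → ρ3 − 3·ρ1
  [ 1  -2   1/2   1/2 ]
  [ 0   0   5/2  15/2 ]
  [ 0   0  -1/2  -3/2 ]
ρ2 → 2/5·ρ2
  [ 1  -2   1/2   1/2 ]
  [ 0   0     1     3 ]
  [ 0   0  -1/2  -3/2 ]
ρ3 → ρ3 + 1/2·ρ2
  [ 1  -2  1/2  1/2 ]
  [ 0   0    1    3 ]
  [ 0   0    0    0 ]
ρ1 → ρ1 − 1/2·ρ2
  [ 1  -2  0  -1 ]
  [ 0   0  1   3 ]
  [ 0   0  0   0 ]

[[1, -2, 0, -1], [0, 0, 1, 3], [0, 0, 0, 0]]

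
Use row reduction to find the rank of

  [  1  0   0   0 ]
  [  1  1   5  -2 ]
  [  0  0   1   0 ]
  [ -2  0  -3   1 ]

R2 -> R2 − R1
R4 -> R4 + 2·R1
R4 -> R4 + 3·R3
R2 -> R2 + 2·R4
R2 -> R2 − 5·R3
The reduced form has 4 nonzero rows.

rank = 4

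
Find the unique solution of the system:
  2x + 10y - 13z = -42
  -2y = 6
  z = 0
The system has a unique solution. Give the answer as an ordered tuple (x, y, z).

Form the augmented matrix and row-reduce:
  [ 2  10  -13  |  -42 ]
  [ 0  -2    0  |    6 ]
  [ 0   0    1  |    0 ]
ρ1 := 1/2·ρ1
ρ2 := -1/2·ρ2
ρ1 := ρ1 + 13/2·ρ3
ρ1 := ρ1 − 5·ρ2
Reading off the last column: x = -6, y = -3, z = 0.

(-6, -3, 0)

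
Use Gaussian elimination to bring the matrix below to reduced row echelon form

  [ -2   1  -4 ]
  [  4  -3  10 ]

r1 -> -1/2·r1
  [ 1  -1/2   2 ]
  [ 4    -3  10 ]
r2 -> r2 − 4·r1
  [ 1  -1/2  2 ]
  [ 0    -1  2 ]
r2 -> -1·r2
  [ 1  -1/2   2 ]
  [ 0     1  -2 ]
r1 -> r1 + 1/2·r2
  [ 1  0   1 ]
  [ 0  1  -2 ]

[[1, 0, 1], [0, 1, -2]]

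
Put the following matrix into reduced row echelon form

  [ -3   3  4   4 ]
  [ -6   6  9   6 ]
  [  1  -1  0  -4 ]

Multiply ρ1 by -1/3.
  [  1  -1  -4/3  -4/3 ]
  [ -6   6     9     6 ]
  [  1  -1     0    -4 ]
Add 6 times ρ1 to ρ2.
  [ 1  -1  -4/3  -4/3 ]
  [ 0   0     1    -2 ]
  [ 1  -1     0    -4 ]
Subtract ρ1 from ρ3.
  [ 1  -1  -4/3  -4/3 ]
  [ 0   0     1    -2 ]
  [ 0   0   4/3  -8/3 ]
Subtract 4/3 times ρ2 from ρ3.
  [ 1  -1  -4/3  -4/3 ]
  [ 0   0     1    -2 ]
  [ 0   0     0     0 ]
Add 4/3 times ρ2 to ρ1.
  [ 1  -1  0  -4 ]
  [ 0   0  1  -2 ]
  [ 0   0  0   0 ]

[[1, -1, 0, -4], [0, 0, 1, -2], [0, 0, 0, 0]]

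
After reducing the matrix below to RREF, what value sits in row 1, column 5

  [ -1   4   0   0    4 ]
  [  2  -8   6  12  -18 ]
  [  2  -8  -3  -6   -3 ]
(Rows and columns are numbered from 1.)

ρ1 → -1·ρ1
  [ 1  -4   0   0   -4 ]
  [ 2  -8   6  12  -18 ]
  [ 2  -8  -3  -6   -3 ]
ρ2 → ρ2 − 2·ρ1
  [ 1  -4   0   0   -4 ]
  [ 0   0   6  12  -10 ]
  [ 2  -8  -3  -6   -3 ]
ρ3 → ρ3 − 2·ρ1
  [ 1  -4   0   0   -4 ]
  [ 0   0   6  12  -10 ]
  [ 0   0  -3  -6    5 ]
ρ2 → 1/6·ρ2
  [ 1  -4   0   0    -4 ]
  [ 0   0   1   2  -5/3 ]
  [ 0   0  -3  -6     5 ]
ρ3 → ρ3 + 3·ρ2
  [ 1  -4  0  0    -4 ]
  [ 0   0  1  2  -5/3 ]
  [ 0   0  0  0     0 ]

-4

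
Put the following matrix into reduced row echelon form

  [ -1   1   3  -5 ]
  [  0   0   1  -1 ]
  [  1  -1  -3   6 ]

R1 -> -1·R1
  [ 1  -1  -3   5 ]
  [ 0   0   1  -1 ]
  [ 1  -1  -3   6 ]
R3 -> R3 − R1
  [ 1  -1  -3   5 ]
  [ 0   0   1  -1 ]
  [ 0   0   0   1 ]
R2 -> R2 + R3
  [ 1  -1  -3  5 ]
  [ 0   0   1  0 ]
  [ 0   0   0  1 ]
R1 -> R1 − 5·R3
  [ 1  -1  -3  0 ]
  [ 0   0   1  0 ]
  [ 0   0   0  1 ]
R1 -> R1 + 3·R2
  [ 1  -1  0  0 ]
  [ 0   0  1  0 ]
  [ 0   0  0  1 ]

[[1, -1, 0, 0], [0, 0, 1, 0], [0, 0, 0, 1]]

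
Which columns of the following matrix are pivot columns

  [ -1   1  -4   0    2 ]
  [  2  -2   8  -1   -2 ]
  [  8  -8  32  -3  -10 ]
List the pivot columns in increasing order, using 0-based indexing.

Multiply R1 by -1.
  [ 1  -1   4   0   -2 ]
  [ 2  -2   8  -1   -2 ]
  [ 8  -8  32  -3  -10 ]
Subtract 2 times R1 from R2.
  [ 1  -1   4   0   -2 ]
  [ 0   0   0  -1    2 ]
  [ 8  -8  32  -3  -10 ]
Subtract 8 times R1 from R3.
  [ 1  -1  4   0  -2 ]
  [ 0   0  0  -1   2 ]
  [ 0   0  0  -3   6 ]
Multiply R2 by -1.
  [ 1  -1  4   0  -2 ]
  [ 0   0  0   1  -2 ]
  [ 0   0  0  -3   6 ]
Add 3 times R2 to R3.
  [ 1  -1  4  0  -2 ]
  [ 0   0  0  1  -2 ]
  [ 0   0  0  0   0 ]
Pivot columns are the columns containing a leading 1.

0, 3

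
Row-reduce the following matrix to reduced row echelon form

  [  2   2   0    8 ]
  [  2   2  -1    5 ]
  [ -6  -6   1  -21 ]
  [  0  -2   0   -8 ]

R1 := 1/2·R1
R2 := R2 − 2·R1
R3 := R3 + 6·R1
R2 <=> R4
R2 := -1/2·R2
R4 := R4 + R3
R1 := R1 − R2

[[1, 0, 0, 0], [0, 1, 0, 4], [0, 0, 1, 3], [0, 0, 0, 0]]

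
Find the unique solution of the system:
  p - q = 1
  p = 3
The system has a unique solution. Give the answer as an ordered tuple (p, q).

(3, 2)

Form the augmented matrix and row-reduce:
  [ 1  -1  |  1 ]
  [ 1   0  |  3 ]
Subtract R1 from R2.
  [ 1  -1  |  1 ]
  [ 0   1  |  2 ]
Add R2 to R1.
  [ 1  0  |  3 ]
  [ 0  1  |  2 ]
Reading off the last column: p = 3, q = 2.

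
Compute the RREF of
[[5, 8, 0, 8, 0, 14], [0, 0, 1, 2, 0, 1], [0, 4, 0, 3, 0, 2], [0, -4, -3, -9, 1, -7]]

Multiply ρ1 by 1/5.
  [ 1  8/5   0  8/5  0  14/5 ]
  [ 0    0   1    2  0     1 ]
  [ 0    4   0    3  0     2 ]
  [ 0   -4  -3   -9  1    -7 ]
Swap ρ2 and ρ3.
  [ 1  8/5   0  8/5  0  14/5 ]
  [ 0    4   0    3  0     2 ]
  [ 0    0   1    2  0     1 ]
  [ 0   -4  -3   -9  1    -7 ]
Multiply ρ2 by 1/4.
  [ 1  8/5   0  8/5  0  14/5 ]
  [ 0    1   0  3/4  0   1/2 ]
  [ 0    0   1    2  0     1 ]
  [ 0   -4  -3   -9  1    -7 ]
Add 4 times ρ2 to ρ4.
  [ 1  8/5   0  8/5  0  14/5 ]
  [ 0    1   0  3/4  0   1/2 ]
  [ 0    0   1    2  0     1 ]
  [ 0    0  -3   -6  1    -5 ]
Add 3 times ρ3 to ρ4.
  [ 1  8/5  0  8/5  0  14/5 ]
  [ 0    1  0  3/4  0   1/2 ]
  [ 0    0  1    2  0     1 ]
  [ 0    0  0    0  1    -2 ]
Subtract 8/5 times ρ2 from ρ1.
  [ 1  0  0  2/5  0    2 ]
  [ 0  1  0  3/4  0  1/2 ]
  [ 0  0  1    2  0    1 ]
  [ 0  0  0    0  1   -2 ]

[[1, 0, 0, 2/5, 0, 2], [0, 1, 0, 3/4, 0, 1/2], [0, 0, 1, 2, 0, 1], [0, 0, 0, 0, 1, -2]]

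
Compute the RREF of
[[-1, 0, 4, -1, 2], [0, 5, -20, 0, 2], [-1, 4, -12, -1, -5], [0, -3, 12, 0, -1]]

Multiply ρ1 by -1.
Add ρ1 to ρ3.
Multiply ρ2 by 1/5.
Subtract 4 times ρ2 from ρ3.
Add 3 times ρ2 to ρ4.
Multiply ρ3 by -5/43.
Subtract 1/5 times ρ3 from ρ4.
Subtract 2/5 times ρ3 from ρ2.
Add 2 times ρ3 to ρ1.

[[1, 0, -4, 1, 0], [0, 1, -4, 0, 0], [0, 0, 0, 0, 1], [0, 0, 0, 0, 0]]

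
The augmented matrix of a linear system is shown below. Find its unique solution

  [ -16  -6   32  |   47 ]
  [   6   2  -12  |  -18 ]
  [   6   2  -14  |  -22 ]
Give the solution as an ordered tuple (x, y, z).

(1/2, 3/2, 2)

r1 ← -1/16·r1
  [ 1  3/8   -2  |  -47/16 ]
  [ 6    2  -12  |     -18 ]
  [ 6    2  -14  |     -22 ]
r2 ← r2 − 6·r1
  [ 1   3/8   -2  |  -47/16 ]
  [ 0  -1/4    0  |    -3/8 ]
  [ 6     2  -14  |     -22 ]
r3 ← r3 − 6·r1
  [ 1   3/8  -2  |  -47/16 ]
  [ 0  -1/4   0  |    -3/8 ]
  [ 0  -1/4  -2  |   -35/8 ]
r2 ← -4·r2
  [ 1   3/8  -2  |  -47/16 ]
  [ 0     1   0  |     3/2 ]
  [ 0  -1/4  -2  |   -35/8 ]
r3 ← r3 + 1/4·r2
  [ 1  3/8  -2  |  -47/16 ]
  [ 0    1   0  |     3/2 ]
  [ 0    0  -2  |      -4 ]
r3 ← -1/2·r3
  [ 1  3/8  -2  |  -47/16 ]
  [ 0    1   0  |     3/2 ]
  [ 0    0   1  |       2 ]
r1 ← r1 + 2·r3
  [ 1  3/8  0  |  17/16 ]
  [ 0    1  0  |    3/2 ]
  [ 0    0  1  |      2 ]
r1 ← r1 − 3/8·r2
  [ 1  0  0  |  1/2 ]
  [ 0  1  0  |  3/2 ]
  [ 0  0  1  |    2 ]
Reading off the last column: x = 1/2, y = 3/2, z = 2.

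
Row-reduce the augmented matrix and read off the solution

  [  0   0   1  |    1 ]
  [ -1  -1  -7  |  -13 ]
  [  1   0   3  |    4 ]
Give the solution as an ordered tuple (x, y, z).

R1 <-> R2
  [ -1  -1  -7  |  -13 ]
  [  0   0   1  |    1 ]
  [  1   0   3  |    4 ]
R1 := -1·R1
  [ 1  1  7  |  13 ]
  [ 0  0  1  |   1 ]
  [ 1  0  3  |   4 ]
R3 := R3 − R1
  [ 1   1   7  |  13 ]
  [ 0   0   1  |   1 ]
  [ 0  -1  -4  |  -9 ]
R2 <-> R3
  [ 1   1   7  |  13 ]
  [ 0  -1  -4  |  -9 ]
  [ 0   0   1  |   1 ]
R2 := -1·R2
  [ 1  1  7  |  13 ]
  [ 0  1  4  |   9 ]
  [ 0  0  1  |   1 ]
R2 := R2 − 4·R3
  [ 1  1  7  |  13 ]
  [ 0  1  0  |   5 ]
  [ 0  0  1  |   1 ]
R1 := R1 − 7·R3
  [ 1  1  0  |  6 ]
  [ 0  1  0  |  5 ]
  [ 0  0  1  |  1 ]
R1 := R1 − R2
  [ 1  0  0  |  1 ]
  [ 0  1  0  |  5 ]
  [ 0  0  1  |  1 ]
Reading off the last column: x = 1, y = 5, z = 1.

(1, 5, 1)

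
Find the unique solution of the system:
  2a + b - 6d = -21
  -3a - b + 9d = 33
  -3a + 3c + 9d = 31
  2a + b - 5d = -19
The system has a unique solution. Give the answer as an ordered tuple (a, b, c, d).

Form the augmented matrix and row-reduce:
  [  2   1  0  -6  |  -21 ]
  [ -3  -1  0   9  |   33 ]
  [ -3   0  3   9  |   31 ]
  [  2   1  0  -5  |  -19 ]
Multiply R1 by 1/2.
  [  1  1/2  0  -3  |  -21/2 ]
  [ -3   -1  0   9  |     33 ]
  [ -3    0  3   9  |     31 ]
  [  2    1  0  -5  |    -19 ]
Add 3 times R1 to R2.
  [  1  1/2  0  -3  |  -21/2 ]
  [  0  1/2  0   0  |    3/2 ]
  [ -3    0  3   9  |     31 ]
  [  2    1  0  -5  |    -19 ]
Add 3 times R1 to R3.
  [ 1  1/2  0  -3  |  -21/2 ]
  [ 0  1/2  0   0  |    3/2 ]
  [ 0  3/2  3   0  |   -1/2 ]
  [ 2    1  0  -5  |    -19 ]
Subtract 2 times R1 from R4.
  [ 1  1/2  0  -3  |  -21/2 ]
  [ 0  1/2  0   0  |    3/2 ]
  [ 0  3/2  3   0  |   -1/2 ]
  [ 0    0  0   1  |      2 ]
Multiply R2 by 2.
  [ 1  1/2  0  -3  |  -21/2 ]
  [ 0    1  0   0  |      3 ]
  [ 0  3/2  3   0  |   -1/2 ]
  [ 0    0  0   1  |      2 ]
Subtract 3/2 times R2 from R3.
  [ 1  1/2  0  -3  |  -21/2 ]
  [ 0    1  0   0  |      3 ]
  [ 0    0  3   0  |     -5 ]
  [ 0    0  0   1  |      2 ]
Multiply R3 by 1/3.
  [ 1  1/2  0  -3  |  -21/2 ]
  [ 0    1  0   0  |      3 ]
  [ 0    0  1   0  |   -5/3 ]
  [ 0    0  0   1  |      2 ]
Add 3 times R4 to R1.
  [ 1  1/2  0  0  |  -9/2 ]
  [ 0    1  0  0  |     3 ]
  [ 0    0  1  0  |  -5/3 ]
  [ 0    0  0  1  |     2 ]
Subtract 1/2 times R2 from R1.
  [ 1  0  0  0  |    -6 ]
  [ 0  1  0  0  |     3 ]
  [ 0  0  1  0  |  -5/3 ]
  [ 0  0  0  1  |     2 ]
Reading off the last column: a = -6, b = 3, c = -5/3, d = 2.

(-6, 3, -5/3, 2)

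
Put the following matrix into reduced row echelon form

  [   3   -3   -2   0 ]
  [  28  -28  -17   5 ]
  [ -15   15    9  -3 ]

R1 ← 1/3·R1
  [   1   -1  -2/3   0 ]
  [  28  -28   -17   5 ]
  [ -15   15     9  -3 ]
R2 ← R2 − 28·R1
  [   1  -1  -2/3   0 ]
  [   0   0   5/3   5 ]
  [ -15  15     9  -3 ]
R3 ← R3 + 15·R1
  [ 1  -1  -2/3   0 ]
  [ 0   0   5/3   5 ]
  [ 0   0    -1  -3 ]
R2 ← 3/5·R2
  [ 1  -1  -2/3   0 ]
  [ 0   0     1   3 ]
  [ 0   0    -1  -3 ]
R3 ← R3 + R2
  [ 1  -1  -2/3  0 ]
  [ 0   0     1  3 ]
  [ 0   0     0  0 ]
R1 ← R1 + 2/3·R2
  [ 1  -1  0  2 ]
  [ 0   0  1  3 ]
  [ 0   0  0  0 ]

[[1, -1, 0, 2], [0, 0, 1, 3], [0, 0, 0, 0]]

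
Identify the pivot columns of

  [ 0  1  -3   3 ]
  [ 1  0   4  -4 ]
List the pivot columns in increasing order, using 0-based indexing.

0, 1

Swap ρ1 and ρ2.
  [ 1  0   4  -4 ]
  [ 0  1  -3   3 ]
Pivot columns are the columns containing a leading 1.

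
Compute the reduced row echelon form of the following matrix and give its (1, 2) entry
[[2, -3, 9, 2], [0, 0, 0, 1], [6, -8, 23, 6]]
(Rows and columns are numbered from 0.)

R1 → 1/2·R1
  [ 1  -3/2  9/2  1 ]
  [ 0     0    0  1 ]
  [ 6    -8   23  6 ]
R3 → R3 − 6·R1
  [ 1  -3/2  9/2  1 ]
  [ 0     0    0  1 ]
  [ 0     1   -4  0 ]
R2 ↔ R3
  [ 1  -3/2  9/2  1 ]
  [ 0     1   -4  0 ]
  [ 0     0    0  1 ]
R1 → R1 − R3
  [ 1  -3/2  9/2  0 ]
  [ 0     1   -4  0 ]
  [ 0     0    0  1 ]
R1 → R1 + 3/2·R2
  [ 1  0  -3/2  0 ]
  [ 0  1    -4  0 ]
  [ 0  0     0  1 ]

-4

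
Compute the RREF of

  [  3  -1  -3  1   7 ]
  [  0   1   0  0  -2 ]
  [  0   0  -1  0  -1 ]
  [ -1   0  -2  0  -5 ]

ρ1 := 1/3·ρ1
  [  1  -1/3  -1  1/3  7/3 ]
  [  0     1   0    0   -2 ]
  [  0     0  -1    0   -1 ]
  [ -1     0  -2    0   -5 ]
ρ4 := ρ4 + ρ1
  [ 1  -1/3  -1  1/3   7/3 ]
  [ 0     1   0    0    -2 ]
  [ 0     0  -1    0    -1 ]
  [ 0  -1/3  -3  1/3  -8/3 ]
ρ4 := ρ4 + 1/3·ρ2
  [ 1  -1/3  -1  1/3    7/3 ]
  [ 0     1   0    0     -2 ]
  [ 0     0  -1    0     -1 ]
  [ 0     0  -3  1/3  -10/3 ]
ρ3 := -1·ρ3
  [ 1  -1/3  -1  1/3    7/3 ]
  [ 0     1   0    0     -2 ]
  [ 0     0   1    0      1 ]
  [ 0     0  -3  1/3  -10/3 ]
ρ4 := ρ4 + 3·ρ3
  [ 1  -1/3  -1  1/3   7/3 ]
  [ 0     1   0    0    -2 ]
  [ 0     0   1    0     1 ]
  [ 0     0   0  1/3  -1/3 ]
ρ4 := 3·ρ4
  [ 1  -1/3  -1  1/3  7/3 ]
  [ 0     1   0    0   -2 ]
  [ 0     0   1    0    1 ]
  [ 0     0   0    1   -1 ]
ρ1 := ρ1 − 1/3·ρ4
  [ 1  -1/3  -1  0  8/3 ]
  [ 0     1   0  0   -2 ]
  [ 0     0   1  0    1 ]
  [ 0     0   0  1   -1 ]
ρ1 := ρ1 + ρ3
  [ 1  -1/3  0  0  11/3 ]
  [ 0     1  0  0    -2 ]
  [ 0     0  1  0     1 ]
  [ 0     0  0  1    -1 ]
ρ1 := ρ1 + 1/3·ρ2
  [ 1  0  0  0   3 ]
  [ 0  1  0  0  -2 ]
  [ 0  0  1  0   1 ]
  [ 0  0  0  1  -1 ]

[[1, 0, 0, 0, 3], [0, 1, 0, 0, -2], [0, 0, 1, 0, 1], [0, 0, 0, 1, -1]]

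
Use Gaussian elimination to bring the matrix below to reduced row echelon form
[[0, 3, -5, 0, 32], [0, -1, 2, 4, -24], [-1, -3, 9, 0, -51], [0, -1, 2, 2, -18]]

[[1, 0, 0, 0, 3], [0, 1, 0, 0, 4], [0, 0, 1, 0, -4], [0, 0, 0, 1, -3]]

r1 ↔ r3
  [ -1  -3   9  0  -51 ]
  [  0  -1   2  4  -24 ]
  [  0   3  -5  0   32 ]
  [  0  -1   2  2  -18 ]
r1 -> -1·r1
  [ 1   3  -9  0   51 ]
  [ 0  -1   2  4  -24 ]
  [ 0   3  -5  0   32 ]
  [ 0  -1   2  2  -18 ]
r2 -> -1·r2
  [ 1   3  -9   0   51 ]
  [ 0   1  -2  -4   24 ]
  [ 0   3  -5   0   32 ]
  [ 0  -1   2   2  -18 ]
r3 -> r3 − 3·r2
  [ 1   3  -9   0   51 ]
  [ 0   1  -2  -4   24 ]
  [ 0   0   1  12  -40 ]
  [ 0  -1   2   2  -18 ]
r4 -> r4 + r2
  [ 1  3  -9   0   51 ]
  [ 0  1  -2  -4   24 ]
  [ 0  0   1  12  -40 ]
  [ 0  0   0  -2    6 ]
r4 -> -1/2·r4
  [ 1  3  -9   0   51 ]
  [ 0  1  -2  -4   24 ]
  [ 0  0   1  12  -40 ]
  [ 0  0   0   1   -3 ]
r3 -> r3 − 12·r4
  [ 1  3  -9   0  51 ]
  [ 0  1  -2  -4  24 ]
  [ 0  0   1   0  -4 ]
  [ 0  0   0   1  -3 ]
r2 -> r2 + 4·r4
  [ 1  3  -9  0  51 ]
  [ 0  1  -2  0  12 ]
  [ 0  0   1  0  -4 ]
  [ 0  0   0  1  -3 ]
r2 -> r2 + 2·r3
  [ 1  3  -9  0  51 ]
  [ 0  1   0  0   4 ]
  [ 0  0   1  0  -4 ]
  [ 0  0   0  1  -3 ]
r1 -> r1 + 9·r3
  [ 1  3  0  0  15 ]
  [ 0  1  0  0   4 ]
  [ 0  0  1  0  -4 ]
  [ 0  0  0  1  -3 ]
r1 -> r1 − 3·r2
  [ 1  0  0  0   3 ]
  [ 0  1  0  0   4 ]
  [ 0  0  1  0  -4 ]
  [ 0  0  0  1  -3 ]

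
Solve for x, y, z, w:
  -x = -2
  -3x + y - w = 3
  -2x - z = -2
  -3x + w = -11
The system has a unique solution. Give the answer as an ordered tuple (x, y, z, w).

(2, 4, -2, -5)

Form the augmented matrix and row-reduce:
  [ -1  0   0   0  |   -2 ]
  [ -3  1   0  -1  |    3 ]
  [ -2  0  -1   0  |   -2 ]
  [ -3  0   0   1  |  -11 ]
R1 := -1·R1
R2 := R2 + 3·R1
R3 := R3 + 2·R1
R4 := R4 + 3·R1
R3 := -1·R3
R2 := R2 + R4
Reading off the last column: x = 2, y = 4, z = -2, w = -5.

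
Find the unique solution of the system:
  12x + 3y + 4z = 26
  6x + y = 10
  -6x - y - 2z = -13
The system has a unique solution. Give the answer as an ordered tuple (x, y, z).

Form the augmented matrix and row-reduce:
  [ 12   3   4  |   26 ]
  [  6   1   0  |   10 ]
  [ -6  -1  -2  |  -13 ]
r1 -> 1/12·r1
r2 -> r2 − 6·r1
r3 -> r3 + 6·r1
r2 -> -2·r2
r3 -> r3 − 1/2·r2
r3 -> -1/2·r3
r2 -> r2 − 4·r3
r1 -> r1 − 1/3·r3
r1 -> r1 − 1/4·r2
Reading off the last column: x = 5/3, y = 0, z = 3/2.

(5/3, 0, 3/2)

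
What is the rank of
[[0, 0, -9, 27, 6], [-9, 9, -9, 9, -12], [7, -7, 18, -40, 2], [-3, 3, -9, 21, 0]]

rank = 2

Swap ρ1 and ρ2.
  [ -9   9  -9    9  -12 ]
  [  0   0  -9   27    6 ]
  [  7  -7  18  -40    2 ]
  [ -3   3  -9   21    0 ]
Multiply ρ1 by -1/9.
  [  1  -1   1   -1  4/3 ]
  [  0   0  -9   27    6 ]
  [  7  -7  18  -40    2 ]
  [ -3   3  -9   21    0 ]
Subtract 7 times ρ1 from ρ3.
  [  1  -1   1   -1    4/3 ]
  [  0   0  -9   27      6 ]
  [  0   0  11  -33  -22/3 ]
  [ -3   3  -9   21      0 ]
Add 3 times ρ1 to ρ4.
  [ 1  -1   1   -1    4/3 ]
  [ 0   0  -9   27      6 ]
  [ 0   0  11  -33  -22/3 ]
  [ 0   0  -6   18      4 ]
Multiply ρ2 by -1/9.
  [ 1  -1   1   -1    4/3 ]
  [ 0   0   1   -3   -2/3 ]
  [ 0   0  11  -33  -22/3 ]
  [ 0   0  -6   18      4 ]
Subtract 11 times ρ2 from ρ3.
  [ 1  -1   1  -1   4/3 ]
  [ 0   0   1  -3  -2/3 ]
  [ 0   0   0   0     0 ]
  [ 0   0  -6  18     4 ]
Add 6 times ρ2 to ρ4.
  [ 1  -1  1  -1   4/3 ]
  [ 0   0  1  -3  -2/3 ]
  [ 0   0  0   0     0 ]
  [ 0   0  0   0     0 ]
Subtract ρ2 from ρ1.
  [ 1  -1  0   2     2 ]
  [ 0   0  1  -3  -2/3 ]
  [ 0   0  0   0     0 ]
  [ 0   0  0   0     0 ]
The reduced form has 2 nonzero rows.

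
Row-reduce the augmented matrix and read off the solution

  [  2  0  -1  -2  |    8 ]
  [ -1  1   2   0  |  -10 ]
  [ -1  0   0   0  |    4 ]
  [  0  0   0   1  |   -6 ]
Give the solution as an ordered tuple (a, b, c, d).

(-4, -6, -4, -6)

Multiply R1 by 1/2.
  [  1  0  -1/2  -1  |    4 ]
  [ -1  1     2   0  |  -10 ]
  [ -1  0     0   0  |    4 ]
  [  0  0     0   1  |   -6 ]
Add R1 to R2.
  [  1  0  -1/2  -1  |   4 ]
  [  0  1   3/2  -1  |  -6 ]
  [ -1  0     0   0  |   4 ]
  [  0  0     0   1  |  -6 ]
Add R1 to R3.
  [ 1  0  -1/2  -1  |   4 ]
  [ 0  1   3/2  -1  |  -6 ]
  [ 0  0  -1/2  -1  |   8 ]
  [ 0  0     0   1  |  -6 ]
Multiply R3 by -2.
  [ 1  0  -1/2  -1  |    4 ]
  [ 0  1   3/2  -1  |   -6 ]
  [ 0  0     1   2  |  -16 ]
  [ 0  0     0   1  |   -6 ]
Subtract 2 times R4 from R3.
  [ 1  0  -1/2  -1  |   4 ]
  [ 0  1   3/2  -1  |  -6 ]
  [ 0  0     1   0  |  -4 ]
  [ 0  0     0   1  |  -6 ]
Add R4 to R2.
  [ 1  0  -1/2  -1  |    4 ]
  [ 0  1   3/2   0  |  -12 ]
  [ 0  0     1   0  |   -4 ]
  [ 0  0     0   1  |   -6 ]
Add R4 to R1.
  [ 1  0  -1/2  0  |   -2 ]
  [ 0  1   3/2  0  |  -12 ]
  [ 0  0     1  0  |   -4 ]
  [ 0  0     0  1  |   -6 ]
Subtract 3/2 times R3 from R2.
  [ 1  0  -1/2  0  |  -2 ]
  [ 0  1     0  0  |  -6 ]
  [ 0  0     1  0  |  -4 ]
  [ 0  0     0  1  |  -6 ]
Add 1/2 times R3 to R1.
  [ 1  0  0  0  |  -4 ]
  [ 0  1  0  0  |  -6 ]
  [ 0  0  1  0  |  -4 ]
  [ 0  0  0  1  |  -6 ]
Reading off the last column: a = -4, b = -6, c = -4, d = -6.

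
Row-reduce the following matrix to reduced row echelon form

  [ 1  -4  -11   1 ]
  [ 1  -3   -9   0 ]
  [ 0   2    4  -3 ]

R2 ← R2 − R1
  [ 1  -4  -11   1 ]
  [ 0   1    2  -1 ]
  [ 0   2    4  -3 ]
R3 ← R3 − 2·R2
  [ 1  -4  -11   1 ]
  [ 0   1    2  -1 ]
  [ 0   0    0  -1 ]
R3 ← -1·R3
  [ 1  -4  -11   1 ]
  [ 0   1    2  -1 ]
  [ 0   0    0   1 ]
R2 ← R2 + R3
  [ 1  -4  -11  1 ]
  [ 0   1    2  0 ]
  [ 0   0    0  1 ]
R1 ← R1 − R3
  [ 1  -4  -11  0 ]
  [ 0   1    2  0 ]
  [ 0   0    0  1 ]
R1 ← R1 + 4·R2
  [ 1  0  -3  0 ]
  [ 0  1   2  0 ]
  [ 0  0   0  1 ]

[[1, 0, -3, 0], [0, 1, 2, 0], [0, 0, 0, 1]]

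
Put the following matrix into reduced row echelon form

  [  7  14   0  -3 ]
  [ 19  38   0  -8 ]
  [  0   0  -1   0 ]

Multiply ρ1 by 1/7.
  [  1   2   0  -3/7 ]
  [ 19  38   0    -8 ]
  [  0   0  -1     0 ]
Subtract 19 times ρ1 from ρ2.
  [ 1  2   0  -3/7 ]
  [ 0  0   0   1/7 ]
  [ 0  0  -1     0 ]
Swap ρ2 and ρ3.
  [ 1  2   0  -3/7 ]
  [ 0  0  -1     0 ]
  [ 0  0   0   1/7 ]
Multiply ρ2 by -1.
  [ 1  2  0  -3/7 ]
  [ 0  0  1     0 ]
  [ 0  0  0   1/7 ]
Multiply ρ3 by 7.
  [ 1  2  0  -3/7 ]
  [ 0  0  1     0 ]
  [ 0  0  0     1 ]
Add 3/7 times ρ3 to ρ1.
  [ 1  2  0  0 ]
  [ 0  0  1  0 ]
  [ 0  0  0  1 ]

[[1, 2, 0, 0], [0, 0, 1, 0], [0, 0, 0, 1]]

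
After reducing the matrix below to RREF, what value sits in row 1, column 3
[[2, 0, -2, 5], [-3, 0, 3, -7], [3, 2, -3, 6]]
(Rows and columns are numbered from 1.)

ρ1 := 1/2·ρ1
  [  1  0  -1  5/2 ]
  [ -3  0   3   -7 ]
  [  3  2  -3    6 ]
ρ2 := ρ2 + 3·ρ1
  [ 1  0  -1  5/2 ]
  [ 0  0   0  1/2 ]
  [ 3  2  -3    6 ]
ρ3 := ρ3 − 3·ρ1
  [ 1  0  -1   5/2 ]
  [ 0  0   0   1/2 ]
  [ 0  2   0  -3/2 ]
ρ2 <=> ρ3
  [ 1  0  -1   5/2 ]
  [ 0  2   0  -3/2 ]
  [ 0  0   0   1/2 ]
ρ2 := 1/2·ρ2
  [ 1  0  -1   5/2 ]
  [ 0  1   0  -3/4 ]
  [ 0  0   0   1/2 ]
ρ3 := 2·ρ3
  [ 1  0  -1   5/2 ]
  [ 0  1   0  -3/4 ]
  [ 0  0   0     1 ]
ρ2 := ρ2 + 3/4·ρ3
  [ 1  0  -1  5/2 ]
  [ 0  1   0    0 ]
  [ 0  0   0    1 ]
ρ1 := ρ1 − 5/2·ρ3
  [ 1  0  -1  0 ]
  [ 0  1   0  0 ]
  [ 0  0   0  1 ]

-1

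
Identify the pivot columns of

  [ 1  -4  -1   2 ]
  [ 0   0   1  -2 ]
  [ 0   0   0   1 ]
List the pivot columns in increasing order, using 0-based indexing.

ρ2 → ρ2 + 2·ρ3
  [ 1  -4  -1  2 ]
  [ 0   0   1  0 ]
  [ 0   0   0  1 ]
ρ1 → ρ1 − 2·ρ3
  [ 1  -4  -1  0 ]
  [ 0   0   1  0 ]
  [ 0   0   0  1 ]
ρ1 → ρ1 + ρ2
  [ 1  -4  0  0 ]
  [ 0   0  1  0 ]
  [ 0   0  0  1 ]
Pivot columns are the columns containing a leading 1.

0, 2, 3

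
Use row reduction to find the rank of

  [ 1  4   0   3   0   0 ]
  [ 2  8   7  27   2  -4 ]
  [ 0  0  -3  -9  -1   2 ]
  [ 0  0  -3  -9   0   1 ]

rank = 4

Subtract 2 times R1 from R2.
  [ 1  4   0   3   0   0 ]
  [ 0  0   7  21   2  -4 ]
  [ 0  0  -3  -9  -1   2 ]
  [ 0  0  -3  -9   0   1 ]
Multiply R2 by 1/7.
  [ 1  4   0   3    0     0 ]
  [ 0  0   1   3  2/7  -4/7 ]
  [ 0  0  -3  -9   -1     2 ]
  [ 0  0  -3  -9    0     1 ]
Add 3 times R2 to R3.
  [ 1  4   0   3     0     0 ]
  [ 0  0   1   3   2/7  -4/7 ]
  [ 0  0   0   0  -1/7   2/7 ]
  [ 0  0  -3  -9     0     1 ]
Add 3 times R2 to R4.
  [ 1  4  0  3     0     0 ]
  [ 0  0  1  3   2/7  -4/7 ]
  [ 0  0  0  0  -1/7   2/7 ]
  [ 0  0  0  0   6/7  -5/7 ]
Multiply R3 by -7.
  [ 1  4  0  3    0     0 ]
  [ 0  0  1  3  2/7  -4/7 ]
  [ 0  0  0  0    1    -2 ]
  [ 0  0  0  0  6/7  -5/7 ]
Subtract 6/7 times R3 from R4.
  [ 1  4  0  3    0     0 ]
  [ 0  0  1  3  2/7  -4/7 ]
  [ 0  0  0  0    1    -2 ]
  [ 0  0  0  0    0     1 ]
Add 2 times R4 to R3.
  [ 1  4  0  3    0     0 ]
  [ 0  0  1  3  2/7  -4/7 ]
  [ 0  0  0  0    1     0 ]
  [ 0  0  0  0    0     1 ]
Add 4/7 times R4 to R2.
  [ 1  4  0  3    0  0 ]
  [ 0  0  1  3  2/7  0 ]
  [ 0  0  0  0    1  0 ]
  [ 0  0  0  0    0  1 ]
Subtract 2/7 times R3 from R2.
  [ 1  4  0  3  0  0 ]
  [ 0  0  1  3  0  0 ]
  [ 0  0  0  0  1  0 ]
  [ 0  0  0  0  0  1 ]
The reduced form has 4 nonzero rows.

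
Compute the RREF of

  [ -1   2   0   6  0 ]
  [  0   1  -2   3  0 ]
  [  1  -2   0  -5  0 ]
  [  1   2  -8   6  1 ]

[[1, 0, -4, 0, 0], [0, 1, -2, 0, 0], [0, 0, 0, 1, 0], [0, 0, 0, 0, 1]]

R1 ← -1·R1
R3 ← R3 − R1
R4 ← R4 − R1
R4 ← R4 − 4·R2
R2 ← R2 − 3·R3
R1 ← R1 + 6·R3
R1 ← R1 + 2·R2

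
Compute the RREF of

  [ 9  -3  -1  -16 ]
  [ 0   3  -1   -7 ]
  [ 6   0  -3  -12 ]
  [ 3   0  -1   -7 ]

R1 ← 1/9·R1
  [ 1  -1/3  -1/9  -16/9 ]
  [ 0     3    -1     -7 ]
  [ 6     0    -3    -12 ]
  [ 3     0    -1     -7 ]
R3 ← R3 − 6·R1
  [ 1  -1/3  -1/9  -16/9 ]
  [ 0     3    -1     -7 ]
  [ 0     2  -7/3   -4/3 ]
  [ 3     0    -1     -7 ]
R4 ← R4 − 3·R1
  [ 1  -1/3  -1/9  -16/9 ]
  [ 0     3    -1     -7 ]
  [ 0     2  -7/3   -4/3 ]
  [ 0     1  -2/3   -5/3 ]
R2 ← 1/3·R2
  [ 1  -1/3  -1/9  -16/9 ]
  [ 0     1  -1/3   -7/3 ]
  [ 0     2  -7/3   -4/3 ]
  [ 0     1  -2/3   -5/3 ]
R3 ← R3 − 2·R2
  [ 1  -1/3  -1/9  -16/9 ]
  [ 0     1  -1/3   -7/3 ]
  [ 0     0  -5/3   10/3 ]
  [ 0     1  -2/3   -5/3 ]
R4 ← R4 − R2
  [ 1  -1/3  -1/9  -16/9 ]
  [ 0     1  -1/3   -7/3 ]
  [ 0     0  -5/3   10/3 ]
  [ 0     0  -1/3    2/3 ]
R3 ← -3/5·R3
  [ 1  -1/3  -1/9  -16/9 ]
  [ 0     1  -1/3   -7/3 ]
  [ 0     0     1     -2 ]
  [ 0     0  -1/3    2/3 ]
R4 ← R4 + 1/3·R3
  [ 1  -1/3  -1/9  -16/9 ]
  [ 0     1  -1/3   -7/3 ]
  [ 0     0     1     -2 ]
  [ 0     0     0      0 ]
R2 ← R2 + 1/3·R3
  [ 1  -1/3  -1/9  -16/9 ]
  [ 0     1     0     -3 ]
  [ 0     0     1     -2 ]
  [ 0     0     0      0 ]
R1 ← R1 + 1/9·R3
  [ 1  -1/3  0  -2 ]
  [ 0     1  0  -3 ]
  [ 0     0  1  -2 ]
  [ 0     0  0   0 ]
R1 ← R1 + 1/3·R2
  [ 1  0  0  -3 ]
  [ 0  1  0  -3 ]
  [ 0  0  1  -2 ]
  [ 0  0  0   0 ]

[[1, 0, 0, -3], [0, 1, 0, -3], [0, 0, 1, -2], [0, 0, 0, 0]]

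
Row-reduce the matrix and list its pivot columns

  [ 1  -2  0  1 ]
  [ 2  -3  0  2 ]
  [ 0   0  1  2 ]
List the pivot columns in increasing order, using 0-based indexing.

0, 1, 2

R2 ← R2 − 2·R1
  [ 1  -2  0  1 ]
  [ 0   1  0  0 ]
  [ 0   0  1  2 ]
R1 ← R1 + 2·R2
  [ 1  0  0  1 ]
  [ 0  1  0  0 ]
  [ 0  0  1  2 ]
Pivot columns are the columns containing a leading 1.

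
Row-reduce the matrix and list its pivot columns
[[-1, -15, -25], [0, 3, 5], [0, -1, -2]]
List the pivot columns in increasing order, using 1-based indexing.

R1 -> -1·R1
  [ 1  15  25 ]
  [ 0   3   5 ]
  [ 0  -1  -2 ]
R2 -> 1/3·R2
  [ 1  15   25 ]
  [ 0   1  5/3 ]
  [ 0  -1   -2 ]
R3 -> R3 + R2
  [ 1  15    25 ]
  [ 0   1   5/3 ]
  [ 0   0  -1/3 ]
R3 -> -3·R3
  [ 1  15   25 ]
  [ 0   1  5/3 ]
  [ 0   0    1 ]
R2 -> R2 − 5/3·R3
  [ 1  15  25 ]
  [ 0   1   0 ]
  [ 0   0   1 ]
R1 -> R1 − 25·R3
  [ 1  15  0 ]
  [ 0   1  0 ]
  [ 0   0  1 ]
R1 -> R1 − 15·R2
  [ 1  0  0 ]
  [ 0  1  0 ]
  [ 0  0  1 ]
Pivot columns are the columns containing a leading 1.

1, 2, 3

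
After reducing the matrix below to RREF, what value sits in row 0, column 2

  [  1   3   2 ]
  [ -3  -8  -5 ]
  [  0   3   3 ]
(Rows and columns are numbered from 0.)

R2 ← R2 + 3·R1
  [ 1  3  2 ]
  [ 0  1  1 ]
  [ 0  3  3 ]
R3 ← R3 − 3·R2
  [ 1  3  2 ]
  [ 0  1  1 ]
  [ 0  0  0 ]
R1 ← R1 − 3·R2
  [ 1  0  -1 ]
  [ 0  1   1 ]
  [ 0  0   0 ]

-1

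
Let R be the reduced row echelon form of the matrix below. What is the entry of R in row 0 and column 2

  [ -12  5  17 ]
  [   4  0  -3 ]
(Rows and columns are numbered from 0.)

-3/4

R1 := -1/12·R1
  [ 1  -5/12  -17/12 ]
  [ 4      0      -3 ]
R2 := R2 − 4·R1
  [ 1  -5/12  -17/12 ]
  [ 0    5/3     8/3 ]
R2 := 3/5·R2
  [ 1  -5/12  -17/12 ]
  [ 0      1     8/5 ]
R1 := R1 + 5/12·R2
  [ 1  0  -3/4 ]
  [ 0  1   8/5 ]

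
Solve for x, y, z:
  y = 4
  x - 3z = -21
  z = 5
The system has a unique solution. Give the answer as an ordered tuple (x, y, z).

Form the augmented matrix and row-reduce:
  [ 0  1   0  |    4 ]
  [ 1  0  -3  |  -21 ]
  [ 0  0   1  |    5 ]
R1 ↔ R2
  [ 1  0  -3  |  -21 ]
  [ 0  1   0  |    4 ]
  [ 0  0   1  |    5 ]
R1 := R1 + 3·R3
  [ 1  0  0  |  -6 ]
  [ 0  1  0  |   4 ]
  [ 0  0  1  |   5 ]
Reading off the last column: x = -6, y = 4, z = 5.

(-6, 4, 5)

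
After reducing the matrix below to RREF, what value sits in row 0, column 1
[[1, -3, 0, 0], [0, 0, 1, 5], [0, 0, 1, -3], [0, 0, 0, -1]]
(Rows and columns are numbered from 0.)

-3

Subtract R2 from R3.
  [ 1  -3  0   0 ]
  [ 0   0  1   5 ]
  [ 0   0  0  -8 ]
  [ 0   0  0  -1 ]
Multiply R3 by -1/8.
  [ 1  -3  0   0 ]
  [ 0   0  1   5 ]
  [ 0   0  0   1 ]
  [ 0   0  0  -1 ]
Add R3 to R4.
  [ 1  -3  0  0 ]
  [ 0   0  1  5 ]
  [ 0   0  0  1 ]
  [ 0   0  0  0 ]
Subtract 5 times R3 from R2.
  [ 1  -3  0  0 ]
  [ 0   0  1  0 ]
  [ 0   0  0  1 ]
  [ 0   0  0  0 ]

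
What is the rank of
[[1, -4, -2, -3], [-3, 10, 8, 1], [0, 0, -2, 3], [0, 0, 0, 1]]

rank = 4

R2 → R2 + 3·R1
  [ 1  -4  -2  -3 ]
  [ 0  -2   2  -8 ]
  [ 0   0  -2   3 ]
  [ 0   0   0   1 ]
R2 → -1/2·R2
  [ 1  -4  -2  -3 ]
  [ 0   1  -1   4 ]
  [ 0   0  -2   3 ]
  [ 0   0   0   1 ]
R3 → -1/2·R3
  [ 1  -4  -2    -3 ]
  [ 0   1  -1     4 ]
  [ 0   0   1  -3/2 ]
  [ 0   0   0     1 ]
R3 → R3 + 3/2·R4
  [ 1  -4  -2  -3 ]
  [ 0   1  -1   4 ]
  [ 0   0   1   0 ]
  [ 0   0   0   1 ]
R2 → R2 − 4·R4
  [ 1  -4  -2  -3 ]
  [ 0   1  -1   0 ]
  [ 0   0   1   0 ]
  [ 0   0   0   1 ]
R1 → R1 + 3·R4
  [ 1  -4  -2  0 ]
  [ 0   1  -1  0 ]
  [ 0   0   1  0 ]
  [ 0   0   0  1 ]
R2 → R2 + R3
  [ 1  -4  -2  0 ]
  [ 0   1   0  0 ]
  [ 0   0   1  0 ]
  [ 0   0   0  1 ]
R1 → R1 + 2·R3
  [ 1  -4  0  0 ]
  [ 0   1  0  0 ]
  [ 0   0  1  0 ]
  [ 0   0  0  1 ]
R1 → R1 + 4·R2
  [ 1  0  0  0 ]
  [ 0  1  0  0 ]
  [ 0  0  1  0 ]
  [ 0  0  0  1 ]
The reduced form has 4 nonzero rows.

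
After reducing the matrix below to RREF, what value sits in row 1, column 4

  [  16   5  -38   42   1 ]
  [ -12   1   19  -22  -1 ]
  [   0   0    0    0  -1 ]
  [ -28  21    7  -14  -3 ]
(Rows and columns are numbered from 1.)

R1 → 1/16·R1
  [   1  5/16  -19/8  21/8  1/16 ]
  [ -12     1     19   -22    -1 ]
  [   0     0      0     0    -1 ]
  [ -28    21      7   -14    -3 ]
R2 → R2 + 12·R1
  [   1  5/16  -19/8  21/8  1/16 ]
  [   0  19/4  -19/2  19/2  -1/4 ]
  [   0     0      0     0    -1 ]
  [ -28    21      7   -14    -3 ]
R4 → R4 + 28·R1
  [ 1   5/16   -19/8   21/8  1/16 ]
  [ 0   19/4   -19/2   19/2  -1/4 ]
  [ 0      0       0      0    -1 ]
  [ 0  119/4  -119/2  119/2  -5/4 ]
R2 → 4/19·R2
  [ 1   5/16   -19/8   21/8   1/16 ]
  [ 0      1      -2      2  -1/19 ]
  [ 0      0       0      0     -1 ]
  [ 0  119/4  -119/2  119/2   -5/4 ]
R4 → R4 − 119/4·R2
  [ 1  5/16  -19/8  21/8   1/16 ]
  [ 0     1     -2     2  -1/19 ]
  [ 0     0      0     0     -1 ]
  [ 0     0      0     0   6/19 ]
R3 → -1·R3
  [ 1  5/16  -19/8  21/8   1/16 ]
  [ 0     1     -2     2  -1/19 ]
  [ 0     0      0     0      1 ]
  [ 0     0      0     0   6/19 ]
R4 → R4 − 6/19·R3
  [ 1  5/16  -19/8  21/8   1/16 ]
  [ 0     1     -2     2  -1/19 ]
  [ 0     0      0     0      1 ]
  [ 0     0      0     0      0 ]
R2 → R2 + 1/19·R3
  [ 1  5/16  -19/8  21/8  1/16 ]
  [ 0     1     -2     2     0 ]
  [ 0     0      0     0     1 ]
  [ 0     0      0     0     0 ]
R1 → R1 − 1/16·R3
  [ 1  5/16  -19/8  21/8  0 ]
  [ 0     1     -2     2  0 ]
  [ 0     0      0     0  1 ]
  [ 0     0      0     0  0 ]
R1 → R1 − 5/16·R2
  [ 1  0  -7/4  2  0 ]
  [ 0  1    -2  2  0 ]
  [ 0  0     0  0  1 ]
  [ 0  0     0  0  0 ]

2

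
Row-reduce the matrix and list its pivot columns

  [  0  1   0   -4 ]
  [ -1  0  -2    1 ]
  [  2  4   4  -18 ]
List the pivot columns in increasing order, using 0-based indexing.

0, 1

R1 <=> R2
  [ -1  0  -2    1 ]
  [  0  1   0   -4 ]
  [  2  4   4  -18 ]
R1 ← -1·R1
  [ 1  0  2   -1 ]
  [ 0  1  0   -4 ]
  [ 2  4  4  -18 ]
R3 ← R3 − 2·R1
  [ 1  0  2   -1 ]
  [ 0  1  0   -4 ]
  [ 0  4  0  -16 ]
R3 ← R3 − 4·R2
  [ 1  0  2  -1 ]
  [ 0  1  0  -4 ]
  [ 0  0  0   0 ]
Pivot columns are the columns containing a leading 1.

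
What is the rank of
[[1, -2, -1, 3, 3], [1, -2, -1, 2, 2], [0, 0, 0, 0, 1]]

r2 → r2 − r1
  [ 1  -2  -1   3   3 ]
  [ 0   0   0  -1  -1 ]
  [ 0   0   0   0   1 ]
r2 → -1·r2
  [ 1  -2  -1  3  3 ]
  [ 0   0   0  1  1 ]
  [ 0   0   0  0  1 ]
r2 → r2 − r3
  [ 1  -2  -1  3  3 ]
  [ 0   0   0  1  0 ]
  [ 0   0   0  0  1 ]
r1 → r1 − 3·r3
  [ 1  -2  -1  3  0 ]
  [ 0   0   0  1  0 ]
  [ 0   0   0  0  1 ]
r1 → r1 − 3·r2
  [ 1  -2  -1  0  0 ]
  [ 0   0   0  1  0 ]
  [ 0   0   0  0  1 ]
The reduced form has 3 nonzero rows.

rank = 3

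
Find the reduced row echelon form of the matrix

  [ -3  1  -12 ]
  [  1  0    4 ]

R1 → -1/3·R1
  [ 1  -1/3  4 ]
  [ 1     0  4 ]
R2 → R2 − R1
  [ 1  -1/3  4 ]
  [ 0   1/3  0 ]
R2 → 3·R2
  [ 1  -1/3  4 ]
  [ 0     1  0 ]
R1 → R1 + 1/3·R2
  [ 1  0  4 ]
  [ 0  1  0 ]

[[1, 0, 4], [0, 1, 0]]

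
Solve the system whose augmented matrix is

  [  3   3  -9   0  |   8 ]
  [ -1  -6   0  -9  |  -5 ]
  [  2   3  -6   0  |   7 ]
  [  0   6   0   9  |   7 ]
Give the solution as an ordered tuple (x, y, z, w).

Multiply R1 by 1/3.
  [  1   1  -3   0  |  8/3 ]
  [ -1  -6   0  -9  |   -5 ]
  [  2   3  -6   0  |    7 ]
  [  0   6   0   9  |    7 ]
Add R1 to R2.
  [ 1   1  -3   0  |   8/3 ]
  [ 0  -5  -3  -9  |  -7/3 ]
  [ 2   3  -6   0  |     7 ]
  [ 0   6   0   9  |     7 ]
Subtract 2 times R1 from R3.
  [ 1   1  -3   0  |   8/3 ]
  [ 0  -5  -3  -9  |  -7/3 ]
  [ 0   1   0   0  |   5/3 ]
  [ 0   6   0   9  |     7 ]
Multiply R2 by -1/5.
  [ 1  1   -3    0  |   8/3 ]
  [ 0  1  3/5  9/5  |  7/15 ]
  [ 0  1    0    0  |   5/3 ]
  [ 0  6    0    9  |     7 ]
Subtract R2 from R3.
  [ 1  1    -3     0  |   8/3 ]
  [ 0  1   3/5   9/5  |  7/15 ]
  [ 0  0  -3/5  -9/5  |   6/5 ]
  [ 0  6     0     9  |     7 ]
Subtract 6 times R2 from R4.
  [ 1  1     -3     0  |   8/3 ]
  [ 0  1    3/5   9/5  |  7/15 ]
  [ 0  0   -3/5  -9/5  |   6/5 ]
  [ 0  0  -18/5  -9/5  |  21/5 ]
Multiply R3 by -5/3.
  [ 1  1     -3     0  |   8/3 ]
  [ 0  1    3/5   9/5  |  7/15 ]
  [ 0  0      1     3  |    -2 ]
  [ 0  0  -18/5  -9/5  |  21/5 ]
Add 18/5 times R3 to R4.
  [ 1  1   -3    0  |   8/3 ]
  [ 0  1  3/5  9/5  |  7/15 ]
  [ 0  0    1    3  |    -2 ]
  [ 0  0    0    9  |    -3 ]
Multiply R4 by 1/9.
  [ 1  1   -3    0  |   8/3 ]
  [ 0  1  3/5  9/5  |  7/15 ]
  [ 0  0    1    3  |    -2 ]
  [ 0  0    0    1  |  -1/3 ]
Subtract 3 times R4 from R3.
  [ 1  1   -3    0  |   8/3 ]
  [ 0  1  3/5  9/5  |  7/15 ]
  [ 0  0    1    0  |    -1 ]
  [ 0  0    0    1  |  -1/3 ]
Subtract 9/5 times R4 from R2.
  [ 1  1   -3  0  |    8/3 ]
  [ 0  1  3/5  0  |  16/15 ]
  [ 0  0    1  0  |     -1 ]
  [ 0  0    0  1  |   -1/3 ]
Subtract 3/5 times R3 from R2.
  [ 1  1  -3  0  |   8/3 ]
  [ 0  1   0  0  |   5/3 ]
  [ 0  0   1  0  |    -1 ]
  [ 0  0   0  1  |  -1/3 ]
Add 3 times R3 to R1.
  [ 1  1  0  0  |  -1/3 ]
  [ 0  1  0  0  |   5/3 ]
  [ 0  0  1  0  |    -1 ]
  [ 0  0  0  1  |  -1/3 ]
Subtract R2 from R1.
  [ 1  0  0  0  |    -2 ]
  [ 0  1  0  0  |   5/3 ]
  [ 0  0  1  0  |    -1 ]
  [ 0  0  0  1  |  -1/3 ]
Reading off the last column: x = -2, y = 5/3, z = -1, w = -1/3.

(-2, 5/3, -1, -1/3)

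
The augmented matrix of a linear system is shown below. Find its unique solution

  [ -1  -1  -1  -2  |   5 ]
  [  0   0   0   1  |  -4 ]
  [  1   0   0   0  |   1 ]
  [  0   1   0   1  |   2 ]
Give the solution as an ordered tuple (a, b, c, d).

(1, 6, -4, -4)

R1 → -1·R1
R3 → R3 − R1
R2 <=> R3
R2 → -1·R2
R4 → R4 − R2
R3 <=> R4
R3 → -1·R3
R3 → R3 − R4
R2 → R2 − 2·R4
R1 → R1 − 2·R4
R2 → R2 − R3
R1 → R1 − R3
R1 → R1 − R2
Reading off the last column: a = 1, b = 6, c = -4, d = -4.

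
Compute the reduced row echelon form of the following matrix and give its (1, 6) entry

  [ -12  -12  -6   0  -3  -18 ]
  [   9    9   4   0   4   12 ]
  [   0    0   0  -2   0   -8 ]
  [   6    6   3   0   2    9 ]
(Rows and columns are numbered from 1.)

r1 ← -1/12·r1
  [ 1  1  1/2   0  1/4  3/2 ]
  [ 9  9    4   0    4   12 ]
  [ 0  0    0  -2    0   -8 ]
  [ 6  6    3   0    2    9 ]
r2 ← r2 − 9·r1
  [ 1  1   1/2   0  1/4   3/2 ]
  [ 0  0  -1/2   0  7/4  -3/2 ]
  [ 0  0     0  -2    0    -8 ]
  [ 6  6     3   0    2     9 ]
r4 ← r4 − 6·r1
  [ 1  1   1/2   0  1/4   3/2 ]
  [ 0  0  -1/2   0  7/4  -3/2 ]
  [ 0  0     0  -2    0    -8 ]
  [ 0  0     0   0  1/2     0 ]
r2 ← -2·r2
  [ 1  1  1/2   0   1/4  3/2 ]
  [ 0  0    1   0  -7/2    3 ]
  [ 0  0    0  -2     0   -8 ]
  [ 0  0    0   0   1/2    0 ]
r3 ← -1/2·r3
  [ 1  1  1/2  0   1/4  3/2 ]
  [ 0  0    1  0  -7/2    3 ]
  [ 0  0    0  1     0    4 ]
  [ 0  0    0  0   1/2    0 ]
r4 ← 2·r4
  [ 1  1  1/2  0   1/4  3/2 ]
  [ 0  0    1  0  -7/2    3 ]
  [ 0  0    0  1     0    4 ]
  [ 0  0    0  0     1    0 ]
r2 ← r2 + 7/2·r4
  [ 1  1  1/2  0  1/4  3/2 ]
  [ 0  0    1  0    0    3 ]
  [ 0  0    0  1    0    4 ]
  [ 0  0    0  0    1    0 ]
r1 ← r1 − 1/4·r4
  [ 1  1  1/2  0  0  3/2 ]
  [ 0  0    1  0  0    3 ]
  [ 0  0    0  1  0    4 ]
  [ 0  0    0  0  1    0 ]
r1 ← r1 − 1/2·r2
  [ 1  1  0  0  0  0 ]
  [ 0  0  1  0  0  3 ]
  [ 0  0  0  1  0  4 ]
  [ 0  0  0  0  1  0 ]

0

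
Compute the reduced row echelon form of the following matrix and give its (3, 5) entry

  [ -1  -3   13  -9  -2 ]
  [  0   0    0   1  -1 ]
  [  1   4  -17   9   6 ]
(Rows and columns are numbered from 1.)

-1

R1 → -1·R1
  [ 1  3  -13  9   2 ]
  [ 0  0    0  1  -1 ]
  [ 1  4  -17  9   6 ]
R3 → R3 − R1
  [ 1  3  -13  9   2 ]
  [ 0  0    0  1  -1 ]
  [ 0  1   -4  0   4 ]
R2 <=> R3
  [ 1  3  -13  9   2 ]
  [ 0  1   -4  0   4 ]
  [ 0  0    0  1  -1 ]
R1 → R1 − 9·R3
  [ 1  3  -13  0  11 ]
  [ 0  1   -4  0   4 ]
  [ 0  0    0  1  -1 ]
R1 → R1 − 3·R2
  [ 1  0  -1  0  -1 ]
  [ 0  1  -4  0   4 ]
  [ 0  0   0  1  -1 ]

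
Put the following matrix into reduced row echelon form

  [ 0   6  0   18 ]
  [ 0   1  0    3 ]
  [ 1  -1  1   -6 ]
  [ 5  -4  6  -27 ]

Swap R1 and R3.
Subtract 5 times R1 from R4.
Subtract 6 times R2 from R3.
Subtract R2 from R4.
Swap R3 and R4.
Subtract R3 from R1.
Add R2 to R1.

[[1, 0, 0, -3], [0, 1, 0, 3], [0, 0, 1, 0], [0, 0, 0, 0]]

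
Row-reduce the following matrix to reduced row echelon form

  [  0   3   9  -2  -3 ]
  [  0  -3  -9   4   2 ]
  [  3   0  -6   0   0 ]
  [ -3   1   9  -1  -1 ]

[[1, 0, -2, 0, 0], [0, 1, 3, 0, 0], [0, 0, 0, 1, 0], [0, 0, 0, 0, 1]]

Swap R1 and R3.
Multiply R1 by 1/3.
Add 3 times R1 to R4.
Multiply R2 by -1/3.
Subtract 3 times R2 from R3.
Subtract R2 from R4.
Multiply R3 by 1/2.
Subtract 1/3 times R3 from R4.
Multiply R4 by -6.
Add 1/2 times R4 to R3.
Add 2/3 times R4 to R2.
Add 4/3 times R3 to R2.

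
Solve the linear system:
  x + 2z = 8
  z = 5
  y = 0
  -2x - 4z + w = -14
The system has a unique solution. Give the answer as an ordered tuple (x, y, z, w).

(-2, 0, 5, 2)

Form the augmented matrix and row-reduce:
  [  1  0   2  0  |    8 ]
  [  0  0   1  0  |    5 ]
  [  0  1   0  0  |    0 ]
  [ -2  0  -4  1  |  -14 ]
R4 → R4 + 2·R1
  [ 1  0  2  0  |  8 ]
  [ 0  0  1  0  |  5 ]
  [ 0  1  0  0  |  0 ]
  [ 0  0  0  1  |  2 ]
R2 <=> R3
  [ 1  0  2  0  |  8 ]
  [ 0  1  0  0  |  0 ]
  [ 0  0  1  0  |  5 ]
  [ 0  0  0  1  |  2 ]
R1 → R1 − 2·R3
  [ 1  0  0  0  |  -2 ]
  [ 0  1  0  0  |   0 ]
  [ 0  0  1  0  |   5 ]
  [ 0  0  0  1  |   2 ]
Reading off the last column: x = -2, y = 0, z = 5, w = 2.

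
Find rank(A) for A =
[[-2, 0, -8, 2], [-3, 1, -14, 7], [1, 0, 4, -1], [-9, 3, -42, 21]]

Multiply r1 by -1/2.
Add 3 times r1 to r2.
Subtract r1 from r3.
Add 9 times r1 to r4.
Subtract 3 times r2 from r4.
The reduced form has 2 nonzero rows.

rank = 2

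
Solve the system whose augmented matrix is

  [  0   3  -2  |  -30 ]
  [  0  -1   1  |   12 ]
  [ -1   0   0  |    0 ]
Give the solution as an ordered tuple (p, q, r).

ρ1 <-> ρ3
  [ -1   0   0  |    0 ]
  [  0  -1   1  |   12 ]
  [  0   3  -2  |  -30 ]
ρ1 ← -1·ρ1
  [ 1   0   0  |    0 ]
  [ 0  -1   1  |   12 ]
  [ 0   3  -2  |  -30 ]
ρ2 ← -1·ρ2
  [ 1  0   0  |    0 ]
  [ 0  1  -1  |  -12 ]
  [ 0  3  -2  |  -30 ]
ρ3 ← ρ3 − 3·ρ2
  [ 1  0   0  |    0 ]
  [ 0  1  -1  |  -12 ]
  [ 0  0   1  |    6 ]
ρ2 ← ρ2 + ρ3
  [ 1  0  0  |   0 ]
  [ 0  1  0  |  -6 ]
  [ 0  0  1  |   6 ]
Reading off the last column: p = 0, q = -6, r = 6.

(0, -6, 6)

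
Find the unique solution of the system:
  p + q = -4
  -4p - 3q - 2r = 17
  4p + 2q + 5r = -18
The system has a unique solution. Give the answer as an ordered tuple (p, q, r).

Form the augmented matrix and row-reduce:
  [  1   1   0  |   -4 ]
  [ -4  -3  -2  |   17 ]
  [  4   2   5  |  -18 ]
R2 ← R2 + 4·R1
  [ 1  1   0  |   -4 ]
  [ 0  1  -2  |    1 ]
  [ 4  2   5  |  -18 ]
R3 ← R3 − 4·R1
  [ 1   1   0  |  -4 ]
  [ 0   1  -2  |   1 ]
  [ 0  -2   5  |  -2 ]
R3 ← R3 + 2·R2
  [ 1  1   0  |  -4 ]
  [ 0  1  -2  |   1 ]
  [ 0  0   1  |   0 ]
R2 ← R2 + 2·R3
  [ 1  1  0  |  -4 ]
  [ 0  1  0  |   1 ]
  [ 0  0  1  |   0 ]
R1 ← R1 − R2
  [ 1  0  0  |  -5 ]
  [ 0  1  0  |   1 ]
  [ 0  0  1  |   0 ]
Reading off the last column: p = -5, q = 1, r = 0.

(-5, 1, 0)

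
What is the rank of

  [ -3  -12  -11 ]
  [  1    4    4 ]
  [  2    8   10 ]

r1 → -1/3·r1
  [ 1  4  11/3 ]
  [ 1  4     4 ]
  [ 2  8    10 ]
r2 → r2 − r1
  [ 1  4  11/3 ]
  [ 0  0   1/3 ]
  [ 2  8    10 ]
r3 → r3 − 2·r1
  [ 1  4  11/3 ]
  [ 0  0   1/3 ]
  [ 0  0   8/3 ]
r2 → 3·r2
  [ 1  4  11/3 ]
  [ 0  0     1 ]
  [ 0  0   8/3 ]
r3 → r3 − 8/3·r2
  [ 1  4  11/3 ]
  [ 0  0     1 ]
  [ 0  0     0 ]
r1 → r1 − 11/3·r2
  [ 1  4  0 ]
  [ 0  0  1 ]
  [ 0  0  0 ]
The reduced form has 2 nonzero rows.

rank = 2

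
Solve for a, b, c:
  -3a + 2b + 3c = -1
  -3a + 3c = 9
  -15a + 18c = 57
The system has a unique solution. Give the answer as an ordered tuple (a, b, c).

Form the augmented matrix and row-reduce:
  [  -3  2   3  |  -1 ]
  [  -3  0   3  |   9 ]
  [ -15  0  18  |  57 ]
r1 ← -1/3·r1
  [   1  -2/3  -1  |  1/3 ]
  [  -3     0   3  |    9 ]
  [ -15     0  18  |   57 ]
r2 ← r2 + 3·r1
  [   1  -2/3  -1  |  1/3 ]
  [   0    -2   0  |   10 ]
  [ -15     0  18  |   57 ]
r3 ← r3 + 15·r1
  [ 1  -2/3  -1  |  1/3 ]
  [ 0    -2   0  |   10 ]
  [ 0   -10   3  |   62 ]
r2 ← -1/2·r2
  [ 1  -2/3  -1  |  1/3 ]
  [ 0     1   0  |   -5 ]
  [ 0   -10   3  |   62 ]
r3 ← r3 + 10·r2
  [ 1  -2/3  -1  |  1/3 ]
  [ 0     1   0  |   -5 ]
  [ 0     0   3  |   12 ]
r3 ← 1/3·r3
  [ 1  -2/3  -1  |  1/3 ]
  [ 0     1   0  |   -5 ]
  [ 0     0   1  |    4 ]
r1 ← r1 + r3
  [ 1  -2/3  0  |  13/3 ]
  [ 0     1  0  |    -5 ]
  [ 0     0  1  |     4 ]
r1 ← r1 + 2/3·r2
  [ 1  0  0  |   1 ]
  [ 0  1  0  |  -5 ]
  [ 0  0  1  |   4 ]
Reading off the last column: a = 1, b = -5, c = 4.

(1, -5, 4)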